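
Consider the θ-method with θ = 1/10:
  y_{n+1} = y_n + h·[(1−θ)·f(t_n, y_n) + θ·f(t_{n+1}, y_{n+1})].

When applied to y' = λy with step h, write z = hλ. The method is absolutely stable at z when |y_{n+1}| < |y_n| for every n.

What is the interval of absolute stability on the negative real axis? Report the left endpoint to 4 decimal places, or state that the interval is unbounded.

z∈(-2.5000,0).

With y'=λy (z=hλ):
  y_{n+1} = y_n + z·[9/10·y_n + 1/10·y_{n+1}] ⇒ (1 − 1/10z)y_{n+1} = (1 + 9/10z)y_n
  Hence R(z) = (1 + 9/10z)/(1 − 1/10z).

Need |R(x)|<1, x<0.
x=-0.35: |R|=0.6618
R=−1: 1+9/10x = −1+1/10x ⇒ -4/5x=2 ⇒ x=2/(-4/5)=-2.5000
Confirm numerically:
  x=-2.239: |R|=0.82940 <1
  x=-2.236: |R|=0.82739 <1
  x=-1.201: |R|=0.07223 <1
  x=-2.926: |R|=1.26365 >1
  x=-2.758: |R|=1.16178 >1
  x=-2.560: |R|=1.03822 >1
Interval (-2.5000, 0).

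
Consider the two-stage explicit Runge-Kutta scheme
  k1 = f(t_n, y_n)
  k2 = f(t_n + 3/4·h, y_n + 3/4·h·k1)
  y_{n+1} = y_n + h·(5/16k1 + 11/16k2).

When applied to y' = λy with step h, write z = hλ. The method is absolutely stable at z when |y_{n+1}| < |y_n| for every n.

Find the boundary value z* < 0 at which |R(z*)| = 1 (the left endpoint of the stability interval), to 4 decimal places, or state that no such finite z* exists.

Test eqn y'=λy, z=hλ:
  k1=λy_n ⇒ h·k1=z·y_n;  k2=λ(1+3/4z)y_n ⇒ h·k2=z(1+3/4z)y_n
  y_{n+1}/y_n = 1 + 5/16z + 11/16z(1+3/4z) = 1 + z + 33/64z²
  ⇒ R(z) = 1 + z + 33/64z².

Find x<0 with |R(x)|<1.
x=-1.49: |R|=0.6547
R=1: x+33/64x²=0 ⇒ x=−64/33=-1.9394; min R=1−1/(4·33/64)=0.5152>−1
Confirm numerically:
  x=-1.849: |R|=0.91382 <1
  x=-1.239: |R|=0.55255 <1
  x=-1.181: |R|=0.53817 <1
  x=-2.496: |R|=1.71635 >1
  x=-2.237: |R|=1.34327 >1
Interval (-1.9394, 0).

left endpoint -1.9394.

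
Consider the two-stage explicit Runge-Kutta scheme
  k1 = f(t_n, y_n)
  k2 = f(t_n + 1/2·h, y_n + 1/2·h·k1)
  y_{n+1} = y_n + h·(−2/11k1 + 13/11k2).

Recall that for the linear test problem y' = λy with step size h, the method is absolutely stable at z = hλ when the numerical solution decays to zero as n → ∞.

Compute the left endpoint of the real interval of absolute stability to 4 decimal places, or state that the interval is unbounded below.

Set f=λy, z=hλ:
  k1=λy_n ⇒ h·k1=z·y_n;  k2=λ(1+1/2z)y_n ⇒ h·k2=z(1+1/2z)y_n
  y_{n+1}/y_n = 1 − 2/11z + 13/11z(1+1/2z) = 1 + z + 13/22z²
  so R(z) = 1 + z + 13/22z².

Find x<0 with |R(x)|<1.
x=-1.7: |R|=1.0077
R=1: x+13/22x²=0 ⇒ x=−22/13=-1.6923; min R=1−1/(4·13/22)=0.5769>−1
Confirm numerically:
  x=-1.545: |R|=0.86551 <1
  x=-1.331: |R|=0.71583 <1
  x=-0.936: |R|=0.58169 <1
  x=-1.788: |R|=1.10110 >1
  x=-1.732: |R|=1.04062 >1
Stable set (-1.6923, 0).

z* = -1.6923.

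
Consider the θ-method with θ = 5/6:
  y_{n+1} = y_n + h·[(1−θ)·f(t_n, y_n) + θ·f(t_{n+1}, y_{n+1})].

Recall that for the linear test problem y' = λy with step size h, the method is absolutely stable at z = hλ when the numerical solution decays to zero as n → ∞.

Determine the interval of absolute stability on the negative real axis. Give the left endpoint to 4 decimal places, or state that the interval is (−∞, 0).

Set f=λy, z=hλ:
  y_{n+1} = y_n + z·[1/6·y_n + 5/6·y_{n+1}] ⇒ (1 − 5/6z)y_{n+1} = (1 + 1/6z)y_n
  Hence R(z) = (1 + 1/6z)/(1 − 5/6z).

Need |R(x)|<1, x<0.
x=-1.43: |R|=0.3475
x=-2: |R|=0.2500
x=-10: |R|=0.0714
x=-100: |R|=0.1858
θ=5/6≥1/2 ⇒ |1+1/6x|<|1−5/6x| ∀x<0 ⇒ stable on all of ℝ⁻.

(−∞, 0) — no finite endpoint.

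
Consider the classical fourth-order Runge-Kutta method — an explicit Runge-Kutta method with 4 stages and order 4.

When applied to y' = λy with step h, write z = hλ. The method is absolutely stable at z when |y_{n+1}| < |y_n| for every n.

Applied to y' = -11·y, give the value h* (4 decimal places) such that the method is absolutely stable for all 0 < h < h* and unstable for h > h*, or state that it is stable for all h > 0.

On y'=λy, z=hλ:
  order 4, 4-stage ⇒ R(z)=1+z+z^2/2+z^3/6+z^4/24
  (e.g. R(-1.66)=0.27181, |R|=0.27181)

Boundary: |R(x)|=1, x<0.
x=-1.66: |R|=0.2718
|R(-1.83)|=0.2903 |R(-1.75)|=0.2788 |R(-1.15)|=0.3306
Bisect:
  x_lo=-3.3487 |R|=2.2392  x_hi=-0.2547 |R|=0.7752
  mid=-1.80172 |R|=0.28566 →hi
  mid=-2.57523 |R|=0.72680 →hi
  mid=-2.96198 |R|=1.30075 →lo
  mid=-2.76860 |R|=0.97513 →hi
  mid=-2.86529 |R|=1.12747 →lo
  mid=-2.81695 |R|=1.04878 →lo
  mid=-2.79278 |R|=1.01134 →lo
  ...
  [-2.78541,-2.78522] ⇒ x*=-2.7853
Stable set (-2.7853, 0).

(-2.7853,0); λ=-11 ⇒ h* = 0.2532.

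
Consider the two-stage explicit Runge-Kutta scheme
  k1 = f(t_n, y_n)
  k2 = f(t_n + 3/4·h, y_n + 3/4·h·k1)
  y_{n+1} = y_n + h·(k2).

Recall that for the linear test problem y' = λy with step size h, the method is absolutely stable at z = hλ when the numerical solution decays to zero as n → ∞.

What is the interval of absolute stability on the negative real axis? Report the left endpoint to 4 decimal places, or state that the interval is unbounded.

Set f=λy, z=hλ:
  k1=λy_n ⇒ h·k1=z·y_n;  k2=λ(1+3/4z)y_n ⇒ h·k2=z(1+3/4z)y_n
  y_{n+1}/y_n = 1 + z(1+3/4z) = 1 + z + 3/4z²
  Hence R(z) = 1 + z + 3/4z².

Solve |R(x)|<1 on ℝ⁻.
x=-1.05: |R|=0.7769
R=1: x+3/4x²=0 ⇒ x=−4/3=-1.3333; min R=1−1/(4·3/4)=0.6667>−1
Confirm numerically:
  x=-1.249: |R|=0.92100 <1
  x=-1.248: |R|=0.92013 <1
  x=-1.172: |R|=0.85819 <1
  x=-0.918: |R|=0.71404 <1
  x=-1.887: |R|=1.78358 >1
  x=-1.813: |R|=1.65223 >1
  x=-1.804: |R|=1.63681 >1
Interval (-1.3333, 0).

(-1.3333, 0).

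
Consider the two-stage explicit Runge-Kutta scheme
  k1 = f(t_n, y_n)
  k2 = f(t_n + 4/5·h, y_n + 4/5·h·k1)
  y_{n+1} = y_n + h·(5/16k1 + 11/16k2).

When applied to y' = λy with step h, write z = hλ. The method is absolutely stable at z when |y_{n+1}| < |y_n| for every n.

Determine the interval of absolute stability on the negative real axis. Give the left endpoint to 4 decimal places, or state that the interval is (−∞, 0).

z∈(-1.8182,0).

On y'=λy, z=hλ:
  k1=λy_n ⇒ h·k1=z·y_n;  k2=λ(1+4/5z)y_n ⇒ h·k2=z(1+4/5z)y_n
  y_{n+1}/y_n = 1 + 5/16z + 11/16z(1+4/5z) = 1 + z + 11/20z²
  R(z) = 1 + z + 11/20z².

Boundary: |R(x)|=1, x<0.
x=-1.2: |R|=0.5920
R=1: x+11/20x²=0 ⇒ x=−20/11=-1.8182; min R=1−1/(4·11/20)=0.5455>−1
Confirm numerically:
  x=-1.715: |R|=0.90267 <1
  x=-1.645: |R|=0.84331 <1
  x=-1.497: |R|=0.73555 <1
  x=-1.321: |R|=0.63877 <1
  x=-2.346: |R|=1.68104 >1
  x=-2.011: |R|=1.21327 >1
Stable set (-1.8182, 0).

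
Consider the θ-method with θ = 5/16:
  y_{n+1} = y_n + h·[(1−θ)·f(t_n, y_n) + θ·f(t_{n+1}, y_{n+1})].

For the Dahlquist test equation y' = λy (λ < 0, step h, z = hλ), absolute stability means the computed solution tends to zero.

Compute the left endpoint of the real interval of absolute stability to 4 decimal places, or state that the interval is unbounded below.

left endpoint -5.3333.

On y'=λy, z=hλ:
  y_{n+1} = y_n + z·[11/16·y_n + 5/16·y_{n+1}] ⇒ (1 − 5/16z)y_{n+1} = (1 + 11/16z)y_n
  ⇒ R(z) = (1 + 11/16z)/(1 − 5/16z).

Boundary: |R(x)|=1, x<0.
x=-1.54: |R|=0.0397
R=−1: 1+11/16x = −1+5/16x ⇒ -3/8x=2 ⇒ x=2/(-3/8)=-5.3333
Confirm numerically:
  x=-4.959: |R|=0.94494 <1
  x=-4.895: |R|=0.93502 <1
  x=-3.715: |R|=0.71916 <1
  x=-3.261: |R|=0.61511 <1
  x=-5.784: |R|=1.06020 >1
  x=-5.781: |R|=1.05982 >1
  x=-5.493: |R|=1.02204 >1
Interval (-5.3333, 0).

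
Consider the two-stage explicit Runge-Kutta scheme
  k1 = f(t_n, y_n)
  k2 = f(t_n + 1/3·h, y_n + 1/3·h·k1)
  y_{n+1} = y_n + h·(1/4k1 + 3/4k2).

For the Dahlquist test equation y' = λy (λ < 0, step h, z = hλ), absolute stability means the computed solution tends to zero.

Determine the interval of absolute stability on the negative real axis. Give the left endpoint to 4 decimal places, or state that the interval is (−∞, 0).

Set f=λy, z=hλ:
  k1=λy_n ⇒ h·k1=z·y_n;  k2=λ(1+1/3z)y_n ⇒ h·k2=z(1+1/3z)y_n
  y_{n+1}/y_n = 1 + 1/4z + 3/4z(1+1/3z) = 1 + z + 1/4z²
  so R(z) = 1 + z + 1/4z².

Need |R(x)|<1, x<0.
x=-1.14: |R|=0.1849
R=1: x+1/4x²=0 ⇒ x=−4=-4.0000; min R=1−1/(4·1/4)=0.0000>−1
Confirm numerically:
  x=-2.579: |R|=0.08381 <1
  x=-2.352: |R|=0.03098 <1
  x=-1.883: |R|=0.00342 <1
  x=-4.373: |R|=1.40778 >1
  x=-4.303: |R|=1.32595 >1
  x=-4.155: |R|=1.16101 >1
So |R|<1 on (-4.0000, 0).

z∈(-4.0000,0).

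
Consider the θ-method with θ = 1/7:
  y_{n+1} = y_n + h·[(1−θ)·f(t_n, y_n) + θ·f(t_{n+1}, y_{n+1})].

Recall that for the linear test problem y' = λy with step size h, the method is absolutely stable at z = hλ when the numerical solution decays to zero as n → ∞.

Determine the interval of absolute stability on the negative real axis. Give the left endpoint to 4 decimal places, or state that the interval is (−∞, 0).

z∈(-2.8000,0).

On y'=λy, z=hλ:
  y_{n+1} = y_n + z·[6/7·y_n + 1/7·y_{n+1}] ⇒ (1 − 1/7z)y_{n+1} = (1 + 6/7z)y_n
  so R(z) = (1 + 6/7z)/(1 − 1/7z).

Solve |R(x)|<1 on ℝ⁻.
x=-1.58: |R|=0.2890
R=−1: 1+6/7x = −1+1/7x ⇒ -5/7x=2 ⇒ x=2/(-5/7)=-2.8000
Confirm numerically:
  x=-2.498: |R|=0.84102 <1
  x=-2.257: |R|=0.70671 <1
  x=-2.251: |R|=0.70328 <1
  x=-1.742: |R|=0.39488 <1
  x=-3.132: |R|=1.16384 >1
  x=-3.016: |R|=1.10783 >1
  x=-2.836: |R|=1.01830 >1
Interval (-2.8000, 0).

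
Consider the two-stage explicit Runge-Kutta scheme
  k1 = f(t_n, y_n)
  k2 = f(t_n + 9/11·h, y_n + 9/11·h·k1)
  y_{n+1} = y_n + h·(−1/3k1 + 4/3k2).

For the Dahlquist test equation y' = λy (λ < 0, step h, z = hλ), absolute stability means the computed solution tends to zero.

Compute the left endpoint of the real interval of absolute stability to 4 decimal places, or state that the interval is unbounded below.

Set f=λy, z=hλ:
  k1=λy_n ⇒ h·k1=z·y_n;  k2=λ(1+9/11z)y_n ⇒ h·k2=z(1+9/11z)y_n
  y_{n+1}/y_n = 1 − 1/3z + 4/3z(1+9/11z) = 1 + z + 12/11z²
  so R(z) = 1 + z + 12/11z².

Boundary: |R(x)|=1, x<0.
x=-1.14: |R|=1.2777
R=1: x+12/11x²=0 ⇒ x=−11/12=-0.9167; min R=1−1/(4·12/11)=0.7708>−1
Confirm numerically:
  x=-0.593: |R|=0.79062 <1
  x=-0.503: |R|=0.77301 <1
  x=-0.421: |R|=0.77235 <1
  x=-1.372: |R|=1.68151 >1
  x=-1.130: |R|=1.26298 >1
Interval (-0.9167, 0).

left endpoint -0.9167.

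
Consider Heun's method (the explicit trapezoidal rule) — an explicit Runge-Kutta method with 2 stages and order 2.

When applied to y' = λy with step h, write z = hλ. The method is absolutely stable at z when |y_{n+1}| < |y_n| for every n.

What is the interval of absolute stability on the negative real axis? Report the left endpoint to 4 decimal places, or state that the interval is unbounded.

(-2.0000, 0).

With y'=λy (z=hλ):
  order 2, 2-stage ⇒ R(z)=1+z+z^2/2
  (e.g. R(-1.51)=0.63005, |R|=0.63005)

Boundary: |R(x)|=1, x<0.
x=-1.51: |R|=0.6300
|R(-2.36)|=1.4248 |R(-2.21)|=1.2320 |R(-1.35)|=0.5613
Bisect:
  x_lo=-2.8681 |R|=2.2450  x_hi=-0.3251 |R|=0.7277
  mid=-1.59662 |R|=0.67798 →hi
  mid=-2.23238 |R|=1.25938 →lo
  mid=-1.91450 |R|=0.91815 →hi
  mid=-2.07344 |R|=1.07614 →lo
  mid=-1.99397 |R|=0.99399 →hi
  mid=-2.03370 |R|=1.03427 →lo
  mid=-2.01384 |R|=1.01393 →lo
  mid=-2.00390 |R|=1.00391 →lo
  ...
  [-2.00002,-1.99987] ⇒ x*=-2.0000
So |R|<1 on (-2.0000, 0).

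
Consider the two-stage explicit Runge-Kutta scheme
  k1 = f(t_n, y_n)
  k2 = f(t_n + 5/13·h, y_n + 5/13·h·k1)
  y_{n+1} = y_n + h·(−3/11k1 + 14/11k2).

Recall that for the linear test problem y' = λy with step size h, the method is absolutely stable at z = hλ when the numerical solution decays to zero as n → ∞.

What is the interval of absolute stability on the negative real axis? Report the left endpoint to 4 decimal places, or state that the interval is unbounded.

Test eqn y'=λy, z=hλ:
  k1=λy_n ⇒ h·k1=z·y_n;  k2=λ(1+5/13z)y_n ⇒ h·k2=z(1+5/13z)y_n
  y_{n+1}/y_n = 1 − 3/11z + 14/11z(1+5/13z) = 1 + z + 70/143z²
  Hence R(z) = 1 + z + 70/143z².

Solve |R(x)|<1 on ℝ⁻.
x=-1.62: |R|=0.6647
R=1: x+70/143x²=0 ⇒ x=−143/70=-2.0429; min R=1−1/(4·70/143)=0.4893>−1
Confirm numerically:
  x=-1.886: |R|=0.85519 <1
  x=-1.115: |R|=0.49357 <1
  x=-1.032: |R|=0.48934 <1
  x=-0.837: |R|=0.50594 <1
  x=-2.565: |R|=1.65560 >1
  x=-2.203: |R|=1.17270 >1
Interval (-2.0429, 0).

z∈(-2.0429,0).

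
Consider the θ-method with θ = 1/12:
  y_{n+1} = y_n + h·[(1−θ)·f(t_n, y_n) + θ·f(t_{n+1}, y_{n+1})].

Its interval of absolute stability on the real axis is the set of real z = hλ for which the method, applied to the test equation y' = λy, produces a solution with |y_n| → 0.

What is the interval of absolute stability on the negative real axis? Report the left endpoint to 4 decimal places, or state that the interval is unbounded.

(-2.4000, 0).

Test eqn y'=λy, z=hλ:
  y_{n+1} = y_n + z·[11/12·y_n + 1/12·y_{n+1}] ⇒ (1 − 1/12z)y_{n+1} = (1 + 11/12z)y_n
  ⇒ R(z) = (1 + 11/12z)/(1 − 1/12z).

Find x<0 with |R(x)|<1.
x=-1.26: |R|=0.1403
R=−1: 1+11/12x = −1+1/12x ⇒ -5/6x=2 ⇒ x=2/(-5/6)=-2.4000
Confirm numerically:
  x=-2.062: |R|=0.75964 <1
  x=-1.227: |R|=0.11318 <1
  x=-1.166: |R|=0.06274 <1
  x=-1.070: |R|=0.01760 <1
  x=-2.708: |R|=1.20941 >1
  x=-2.624: |R|=1.15317 >1
Interval (-2.4000, 0).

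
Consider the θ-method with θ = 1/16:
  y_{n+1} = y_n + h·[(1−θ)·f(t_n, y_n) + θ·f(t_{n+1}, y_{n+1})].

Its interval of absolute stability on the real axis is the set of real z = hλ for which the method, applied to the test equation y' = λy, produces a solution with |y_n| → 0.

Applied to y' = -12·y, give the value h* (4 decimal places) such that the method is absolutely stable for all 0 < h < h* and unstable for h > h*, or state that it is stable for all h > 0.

Set f=λy, z=hλ:
  y_{n+1} = y_n + z·[15/16·y_n + 1/16·y_{n+1}] ⇒ (1 − 1/16z)y_{n+1} = (1 + 15/16z)y_n
  ⇒ R(z) = (1 + 15/16z)/(1 − 1/16z).

Need |R(x)|<1, x<0.
x=-1.71: |R|=0.5449
R=−1: 1+15/16x = −1+1/16x ⇒ -7/8x=2 ⇒ x=2/(-7/8)=-2.2857
Confirm numerically:
  x=-2.062: |R|=0.82660 <1
  x=-1.377: |R|=0.26788 <1
  x=-1.313: |R|=0.21342 <1
  x=-1.004: |R|=0.05528 <1
  x=-2.751: |R|=1.34739 >1
  x=-2.612: |R|=1.24543 >1
So |R|<1 on (-2.2857, 0).

(-2.2857,0); λ=-12 ⇒ h* = (16/7)/12 = 0.1905.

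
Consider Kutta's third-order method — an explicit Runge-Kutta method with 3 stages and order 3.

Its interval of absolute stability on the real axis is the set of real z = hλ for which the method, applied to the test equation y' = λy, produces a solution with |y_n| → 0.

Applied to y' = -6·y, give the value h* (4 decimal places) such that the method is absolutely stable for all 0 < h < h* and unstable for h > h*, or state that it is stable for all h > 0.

(-2.5127,0); λ=-6 ⇒ h* = 0.4188.

Set f=λy, z=hλ:
  order 3, 3-stage ⇒ R(z)=1+z+z^2/2+z^3/6
  (e.g. R(-1.45)=0.09315, |R|=0.09315)

Solve |R(x)|<1 on ℝ⁻.
x=-1.45: |R|=0.0931
|R(-2.58)|=1.1141 |R(-2.41)|=0.8389 |R(-0.61)|=0.5382
Bisect:
  x_lo=-3.4089 |R|=3.2008  x_hi=-0.0668 |R|=0.9354
  mid=-1.73782 |R|=0.10252 →hi
  mid=-2.57336 |R|=1.10247 →lo
  mid=-2.15559 |R|=0.50166 →hi
  mid=-2.36447 |R|=0.77230 →hi
  mid=-2.46892 |R|=0.92937 →hi
  mid=-2.52114 |R|=1.01385 →lo
  mid=-2.49503 |R|=0.97110 →hi
  mid=-2.50808 |R|=0.99235 →hi
  mid=-2.51461 |R|=1.00307 →lo
  mid=-2.51134 |R|=0.99770 →hi
  ...
  [-2.51277,-2.51257] ⇒ x*=-2.5127
So |R|<1 on (-2.5127, 0).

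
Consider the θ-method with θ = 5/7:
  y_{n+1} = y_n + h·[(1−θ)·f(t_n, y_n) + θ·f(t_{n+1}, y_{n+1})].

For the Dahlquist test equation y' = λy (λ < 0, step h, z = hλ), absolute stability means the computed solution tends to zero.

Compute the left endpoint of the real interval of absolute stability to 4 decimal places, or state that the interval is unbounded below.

interval (−∞, 0).

Test eqn y'=λy, z=hλ:
  y_{n+1} = y_n + z·[2/7·y_n + 5/7·y_{n+1}] ⇒ (1 − 5/7z)y_{n+1} = (1 + 2/7z)y_n
  so R(z) = (1 + 2/7z)/(1 − 5/7z).

Boundary: |R(x)|=1, x<0.
x=-1.48: |R|=0.2806
x=-2: |R|=0.1765
x=-10: |R|=0.2281
x=-100: |R|=0.3807
θ=5/7≥1/2 ⇒ |1+2/7x|<|1−5/7x| ∀x<0 ⇒ stable on all of ℝ⁻.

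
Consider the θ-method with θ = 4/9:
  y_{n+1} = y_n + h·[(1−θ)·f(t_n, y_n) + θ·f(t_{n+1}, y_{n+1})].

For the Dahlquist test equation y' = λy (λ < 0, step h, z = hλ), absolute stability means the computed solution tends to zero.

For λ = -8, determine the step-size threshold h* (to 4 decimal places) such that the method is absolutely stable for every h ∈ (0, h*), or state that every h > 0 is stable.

With y'=λy (z=hλ):
  y_{n+1} = y_n + z·[5/9·y_n + 4/9·y_{n+1}] ⇒ (1 − 4/9z)y_{n+1} = (1 + 5/9z)y_n
  ⇒ R(z) = (1 + 5/9z)/(1 − 4/9z).

Boundary: |R(x)|=1, x<0.
x=-0.32: |R|=0.7198
R=−1: 1+5/9x = −1+4/9x ⇒ -1/9x=2 ⇒ x=2/(-1/9)=-18.0000
Confirm numerically:
  x=-16.167: |R|=0.97512 <1
  x=-13.668: |R|=0.93196 <1
  x=-10.817: |R|=0.86257 <1
  x=-18.354: |R|=1.00430 >1
  x=-18.128: |R|=1.00157 >1
Interval (-18.0000, 0).

(-18.0000,0); λ=-8 ⇒ h* = (18)/8 = 2.2500.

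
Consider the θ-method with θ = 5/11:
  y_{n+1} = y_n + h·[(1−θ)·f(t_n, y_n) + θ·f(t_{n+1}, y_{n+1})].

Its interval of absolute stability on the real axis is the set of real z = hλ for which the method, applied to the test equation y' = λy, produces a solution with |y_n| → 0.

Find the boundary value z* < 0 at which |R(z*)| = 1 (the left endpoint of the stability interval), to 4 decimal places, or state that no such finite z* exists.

z* = -22.0000.

Set f=λy, z=hλ:
  y_{n+1} = y_n + z·[6/11·y_n + 5/11·y_{n+1}] ⇒ (1 − 5/11z)y_{n+1} = (1 + 6/11z)y_n
  R(z) = (1 + 6/11z)/(1 − 5/11z).

Boundary: |R(x)|=1, x<0.
x=-0.49: |R|=0.5993
R=−1: 1+6/11x = −1+5/11x ⇒ -1/11x=2 ⇒ x=2/(-1/11)=-22.0000
Confirm numerically:
  x=-16.375: |R|=0.93943 <1
  x=-13.766: |R|=0.89686 <1
  x=-13.651: |R|=0.89466 <1
  x=-9.219: |R|=0.77615 <1
  x=-22.500: |R|=1.00405 >1
  x=-22.176: |R|=1.00144 >1
  x=-22.173: |R|=1.00142 >1
So |R|<1 on (-22.0000, 0).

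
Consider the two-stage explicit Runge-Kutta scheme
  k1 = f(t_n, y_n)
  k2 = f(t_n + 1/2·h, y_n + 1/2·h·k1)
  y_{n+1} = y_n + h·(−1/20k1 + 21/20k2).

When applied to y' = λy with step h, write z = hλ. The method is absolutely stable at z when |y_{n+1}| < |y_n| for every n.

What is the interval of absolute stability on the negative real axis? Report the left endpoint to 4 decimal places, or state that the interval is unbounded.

Test eqn y'=λy, z=hλ:
  k1=λy_n ⇒ h·k1=z·y_n;  k2=λ(1+1/2z)y_n ⇒ h·k2=z(1+1/2z)y_n
  y_{n+1}/y_n = 1 − 1/20z + 21/20z(1+1/2z) = 1 + z + 21/40z²
  R(z) = 1 + z + 21/40z².

Need |R(x)|<1, x<0.
x=-0.54: |R|=0.6131
R=1: x+21/40x²=0 ⇒ x=−40/21=-1.9048; min R=1−1/(4·21/40)=0.5238>−1
Confirm numerically:
  x=-1.861: |R|=0.95724 <1
  x=-1.680: |R|=0.80176 <1
  x=-1.540: |R|=0.70509 <1
  x=-0.857: |R|=0.52859 <1
  x=-2.189: |R|=1.32665 >1
  x=-2.039: |R|=1.14370 >1
So |R|<1 on (-1.9048, 0).

(-1.9048, 0).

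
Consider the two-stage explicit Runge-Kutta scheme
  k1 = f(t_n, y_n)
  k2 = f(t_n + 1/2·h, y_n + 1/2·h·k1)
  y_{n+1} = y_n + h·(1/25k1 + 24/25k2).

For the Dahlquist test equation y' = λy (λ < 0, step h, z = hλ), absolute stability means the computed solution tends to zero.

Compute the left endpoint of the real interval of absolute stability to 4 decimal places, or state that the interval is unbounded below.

left endpoint -2.0833.

Test eqn y'=λy, z=hλ:
  k1=λy_n ⇒ h·k1=z·y_n;  k2=λ(1+1/2z)y_n ⇒ h·k2=z(1+1/2z)y_n
  y_{n+1}/y_n = 1 + 1/25z + 24/25z(1+1/2z) = 1 + z + 12/25z²
  ⇒ R(z) = 1 + z + 12/25z².

Solve |R(x)|<1 on ℝ⁻.
x=-0.59: |R|=0.5771
R=1: x+12/25x²=0 ⇒ x=−25/12=-2.0833; min R=1−1/(4·12/25)=0.4792>−1
Confirm numerically:
  x=-1.455: |R|=0.56117 <1
  x=-1.320: |R|=0.51635 <1
  x=-0.859: |R|=0.49518 <1
  x=-2.511: |R|=1.51546 >1
  x=-2.144: |R|=1.06243 >1
Stable set (-2.0833, 0).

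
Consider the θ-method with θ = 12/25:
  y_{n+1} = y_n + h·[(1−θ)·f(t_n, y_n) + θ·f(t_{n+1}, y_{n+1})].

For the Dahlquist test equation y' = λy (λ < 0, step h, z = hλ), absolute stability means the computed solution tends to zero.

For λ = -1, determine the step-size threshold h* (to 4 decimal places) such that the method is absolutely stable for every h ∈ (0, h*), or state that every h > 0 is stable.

On y'=λy, z=hλ:
  y_{n+1} = y_n + z·[13/25·y_n + 12/25·y_{n+1}] ⇒ (1 − 12/25z)y_{n+1} = (1 + 13/25z)y_n
  R(z) = (1 + 13/25z)/(1 − 12/25z).

Boundary: |R(x)|=1, x<0.
x=-0.3: |R|=0.7378
R=−1: 1+13/25x = −1+12/25x ⇒ -1/25x=2 ⇒ x=2/(-1/25)=-50.0000
Confirm numerically:
  x=-37.294: |R|=0.97311 <1
  x=-35.713: |R|=0.96850 <1
  x=-23.205: |R|=0.91170 <1
  x=-21.978: |R|=0.90295 <1
  x=-50.361: |R|=1.00057 >1
  x=-50.182: |R|=1.00029 >1
  x=-50.046: |R|=1.00007 >1
Interval (-50.0000, 0).

(-50.0000,0); λ=-1 ⇒ h* = (50)/1 = 50.0000.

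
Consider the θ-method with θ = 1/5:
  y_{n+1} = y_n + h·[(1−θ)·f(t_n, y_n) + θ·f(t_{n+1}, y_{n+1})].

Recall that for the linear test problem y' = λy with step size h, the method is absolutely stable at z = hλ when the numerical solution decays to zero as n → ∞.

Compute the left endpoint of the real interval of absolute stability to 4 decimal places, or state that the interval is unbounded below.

Test eqn y'=λy, z=hλ:
  y_{n+1} = y_n + z·[4/5·y_n + 1/5·y_{n+1}] ⇒ (1 − 1/5z)y_{n+1} = (1 + 4/5z)y_n
  so R(z) = (1 + 4/5z)/(1 − 1/5z).

Need |R(x)|<1, x<0.
x=-1.76: |R|=0.3018
R=−1: 1+4/5x = −1+1/5x ⇒ -3/5x=2 ⇒ x=2/(-3/5)=-3.3333
Confirm numerically:
  x=-3.166: |R|=0.93853 <1
  x=-2.800: |R|=0.79487 <1
  x=-2.270: |R|=0.56121 <1
  x=-3.898: |R|=1.19038 >1
  x=-3.439: |R|=1.03756 >1
So |R|<1 on (-3.3333, 0).

z* = -3.3333.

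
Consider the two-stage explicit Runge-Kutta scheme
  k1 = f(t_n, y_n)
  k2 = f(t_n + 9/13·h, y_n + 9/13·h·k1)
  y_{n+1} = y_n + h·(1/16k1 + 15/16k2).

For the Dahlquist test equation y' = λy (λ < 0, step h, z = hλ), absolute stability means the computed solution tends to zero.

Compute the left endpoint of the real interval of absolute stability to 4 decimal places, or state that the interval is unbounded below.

Set f=λy, z=hλ:
  k1=λy_n ⇒ h·k1=z·y_n;  k2=λ(1+9/13z)y_n ⇒ h·k2=z(1+9/13z)y_n
  y_{n+1}/y_n = 1 + 1/16z + 15/16z(1+9/13z) = 1 + z + 135/208z²
  ⇒ R(z) = 1 + z + 135/208z².

Need |R(x)|<1, x<0.
x=-1.15: |R|=0.7084
R=1: x+135/208x²=0 ⇒ x=−208/135=-1.5407; min R=1−1/(4·135/208)=0.6148>−1
Confirm numerically:
  x=-1.344: |R|=0.82838 <1
  x=-1.282: |R|=0.78471 <1
  x=-1.007: |R|=0.65116 <1
  x=-0.673: |R|=0.62097 <1
  x=-1.840: |R|=1.35738 >1
  x=-1.803: |R|=1.30690 >1
  x=-1.678: |R|=1.14949 >1
Stable set (-1.5407, 0).

left endpoint -1.5407.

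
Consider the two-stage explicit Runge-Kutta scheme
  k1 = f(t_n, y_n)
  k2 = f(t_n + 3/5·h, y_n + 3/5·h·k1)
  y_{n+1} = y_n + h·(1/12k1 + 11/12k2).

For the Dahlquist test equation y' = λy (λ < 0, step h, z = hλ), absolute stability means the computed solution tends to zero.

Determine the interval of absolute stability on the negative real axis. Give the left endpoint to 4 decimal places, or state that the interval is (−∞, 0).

(-1.8182, 0).

Set f=λy, z=hλ:
  k1=λy_n ⇒ h·k1=z·y_n;  k2=λ(1+3/5z)y_n ⇒ h·k2=z(1+3/5z)y_n
  y_{n+1}/y_n = 1 + 1/12z + 11/12z(1+3/5z) = 1 + z + 11/20z²
  ⇒ R(z) = 1 + z + 11/20z².

Boundary: |R(x)|=1, x<0.
x=-1.27: |R|=0.6171
R=1: x+11/20x²=0 ⇒ x=−20/11=-1.8182; min R=1−1/(4·11/20)=0.5455>−1
Confirm numerically:
  x=-1.635: |R|=0.83527 <1
  x=-1.189: |R|=0.58855 <1
  x=-0.816: |R|=0.55022 <1
  x=-2.243: |R|=1.52408 >1
  x=-1.979: |R|=1.17504 >1
Stable set (-1.8182, 0).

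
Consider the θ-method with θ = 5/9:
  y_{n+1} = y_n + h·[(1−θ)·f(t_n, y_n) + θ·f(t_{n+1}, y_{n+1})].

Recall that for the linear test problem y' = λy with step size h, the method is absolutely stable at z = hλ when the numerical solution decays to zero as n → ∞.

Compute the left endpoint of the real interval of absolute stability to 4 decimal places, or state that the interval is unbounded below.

(−∞, 0) — no finite endpoint.

Set f=λy, z=hλ:
  y_{n+1} = y_n + z·[4/9·y_n + 5/9·y_{n+1}] ⇒ (1 − 5/9z)y_{n+1} = (1 + 4/9z)y_n
  R(z) = (1 + 4/9z)/(1 − 5/9z).

Boundary: |R(x)|=1, x<0.
x=-1.13: |R|=0.3058
x=-2: |R|=0.0526
x=-10: |R|=0.5254
x=-100: |R|=0.7682
θ=5/9≥1/2 ⇒ |1+4/9x|<|1−5/9x| ∀x<0 ⇒ unbounded interval.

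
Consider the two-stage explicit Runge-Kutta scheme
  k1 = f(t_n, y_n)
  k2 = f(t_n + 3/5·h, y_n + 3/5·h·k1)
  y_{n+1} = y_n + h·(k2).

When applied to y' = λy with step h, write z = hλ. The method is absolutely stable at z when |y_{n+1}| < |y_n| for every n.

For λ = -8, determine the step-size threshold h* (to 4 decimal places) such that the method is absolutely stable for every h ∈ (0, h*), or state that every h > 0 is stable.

On y'=λy, z=hλ:
  k1=λy_n ⇒ h·k1=z·y_n;  k2=λ(1+3/5z)y_n ⇒ h·k2=z(1+3/5z)y_n
  y_{n+1}/y_n = 1 + z(1+3/5z) = 1 + z + 3/5z²
  R(z) = 1 + z + 3/5z².

Boundary: |R(x)|=1, x<0.
x=-1.19: |R|=0.6597
R=1: x+3/5x²=0 ⇒ x=−5/3=-1.6667; min R=1−1/(4·3/5)=0.5833>−1
Confirm numerically:
  x=-1.466: |R|=0.82349 <1
  x=-1.344: |R|=0.73980 <1
  x=-1.248: |R|=0.68650 <1
  x=-2.013: |R|=1.41830 >1
  x=-1.782: |R|=1.12331 >1
Interval (-1.6667, 0).

(-1.6667,0); λ=-8 ⇒ h* = (5/3)/8 = 0.2083.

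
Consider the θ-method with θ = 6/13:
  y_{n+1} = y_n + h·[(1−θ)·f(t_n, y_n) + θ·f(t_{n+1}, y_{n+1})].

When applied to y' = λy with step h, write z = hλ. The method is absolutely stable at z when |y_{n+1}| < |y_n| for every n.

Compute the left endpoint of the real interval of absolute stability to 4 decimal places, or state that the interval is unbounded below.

left endpoint -26.0000.

With y'=λy (z=hλ):
  y_{n+1} = y_n + z·[7/13·y_n + 6/13·y_{n+1}] ⇒ (1 − 6/13z)y_{n+1} = (1 + 7/13z)y_n
  ⇒ R(z) = (1 + 7/13z)/(1 − 6/13z).

Need |R(x)|<1, x<0.
x=-1.05: |R|=0.2927
R=−1: 1+7/13x = −1+6/13x ⇒ -1/13x=2 ⇒ x=2/(-1/13)=-26.0000
Confirm numerically:
  x=-22.447: |R|=0.97594 <1
  x=-20.860: |R|=0.96280 <1
  x=-20.295: |R|=0.95767 <1
  x=-26.461: |R|=1.00268 >1
  x=-26.105: |R|=1.00062 >1
Stable set (-26.0000, 0).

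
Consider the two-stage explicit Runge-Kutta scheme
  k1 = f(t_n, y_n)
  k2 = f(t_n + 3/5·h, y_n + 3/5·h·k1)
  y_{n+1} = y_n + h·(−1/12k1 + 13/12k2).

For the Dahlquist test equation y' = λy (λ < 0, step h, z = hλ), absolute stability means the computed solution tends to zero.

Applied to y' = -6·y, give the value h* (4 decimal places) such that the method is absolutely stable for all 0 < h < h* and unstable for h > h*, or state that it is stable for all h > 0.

(-1.5385,0); λ=-6 ⇒ h* = (20/13)/6 = 0.2564.

Test eqn y'=λy, z=hλ:
  k1=λy_n ⇒ h·k1=z·y_n;  k2=λ(1+3/5z)y_n ⇒ h·k2=z(1+3/5z)y_n
  y_{n+1}/y_n = 1 − 1/12z + 13/12z(1+3/5z) = 1 + z + 13/20z²
  so R(z) = 1 + z + 13/20z².

Boundary: |R(x)|=1, x<0.
x=-0.58: |R|=0.6387
R=1: x+13/20x²=0 ⇒ x=−20/13=-1.5385; min R=1−1/(4·13/20)=0.6154>−1
Confirm numerically:
  x=-1.259: |R|=0.77130 <1
  x=-1.026: |R|=0.65824 <1
  x=-0.685: |R|=0.62000 <1
  x=-0.678: |R|=0.62079 <1
  x=-2.088: |R|=1.74583 >1
  x=-1.844: |R|=1.36622 >1
  x=-1.638: |R|=1.10598 >1
Interval (-1.5385, 0).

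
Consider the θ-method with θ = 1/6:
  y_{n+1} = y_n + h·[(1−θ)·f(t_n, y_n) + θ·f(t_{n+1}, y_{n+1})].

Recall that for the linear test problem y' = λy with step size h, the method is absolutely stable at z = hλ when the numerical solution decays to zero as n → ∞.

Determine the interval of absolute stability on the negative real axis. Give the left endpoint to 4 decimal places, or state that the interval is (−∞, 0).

(-3.0000, 0).

Test eqn y'=λy, z=hλ:
  y_{n+1} = y_n + z·[5/6·y_n + 1/6·y_{n+1}] ⇒ (1 − 1/6z)y_{n+1} = (1 + 5/6z)y_n
  R(z) = (1 + 5/6z)/(1 − 1/6z).

Need |R(x)|<1, x<0.
x=-0.58: |R|=0.4711
R=−1: 1+5/6x = −1+1/6x ⇒ -2/3x=2 ⇒ x=2/(-2/3)=-3.0000
Confirm numerically:
  x=-2.820: |R|=0.91837 <1
  x=-2.223: |R|=0.62204 <1
  x=-1.693: |R|=0.32042 <1
  x=-1.204: |R|=0.00278 <1
  x=-3.463: |R|=1.19571 >1
  x=-3.282: |R|=1.12153 >1
Interval (-3.0000, 0).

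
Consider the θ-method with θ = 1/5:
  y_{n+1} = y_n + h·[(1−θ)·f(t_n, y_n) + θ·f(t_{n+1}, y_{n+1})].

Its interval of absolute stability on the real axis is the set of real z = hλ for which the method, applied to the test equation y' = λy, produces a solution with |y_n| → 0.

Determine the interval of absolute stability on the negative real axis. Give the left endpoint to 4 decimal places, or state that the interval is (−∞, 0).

Test eqn y'=λy, z=hλ:
  y_{n+1} = y_n + z·[4/5·y_n + 1/5·y_{n+1}] ⇒ (1 − 1/5z)y_{n+1} = (1 + 4/5z)y_n
  R(z) = (1 + 4/5z)/(1 − 1/5z).

Solve |R(x)|<1 on ℝ⁻.
x=-0.73: |R|=0.3630
R=−1: 1+4/5x = −1+1/5x ⇒ -3/5x=2 ⇒ x=2/(-3/5)=-3.3333
Confirm numerically:
  x=-2.070: |R|=0.46393 <1
  x=-1.923: |R|=0.38885 <1
  x=-1.727: |R|=0.28363 <1
  x=-1.379: |R|=0.08089 <1
  x=-3.611: |R|=1.09674 >1
  x=-3.382: |R|=1.01742 >1
So |R|<1 on (-3.3333, 0).

(-3.3333, 0).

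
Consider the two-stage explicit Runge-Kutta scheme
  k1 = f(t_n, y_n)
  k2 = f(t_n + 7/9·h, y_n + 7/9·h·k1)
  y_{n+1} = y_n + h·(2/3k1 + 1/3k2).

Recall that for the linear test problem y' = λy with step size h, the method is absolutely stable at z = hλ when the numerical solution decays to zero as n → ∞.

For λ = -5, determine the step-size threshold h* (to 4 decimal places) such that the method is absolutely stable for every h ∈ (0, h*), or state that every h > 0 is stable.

(-3.8571,0); λ=-5 ⇒ h* = (27/7)/5 = 0.7714.

Test eqn y'=λy, z=hλ:
  k1=λy_n ⇒ h·k1=z·y_n;  k2=λ(1+7/9z)y_n ⇒ h·k2=z(1+7/9z)y_n
  y_{n+1}/y_n = 1 + 2/3z + 1/3z(1+7/9z) = 1 + z + 7/27z²
  Hence R(z) = 1 + z + 7/27z².

Need |R(x)|<1, x<0.
x=-0.52: |R|=0.5501
R=1: x+7/27x²=0 ⇒ x=−27/7=-3.8571; min R=1−1/(4·7/27)=0.0357>−1
Confirm numerically:
  x=-3.772: |R|=0.91674 <1
  x=-3.040: |R|=0.35597 <1
  x=-1.939: |R|=0.03574 <1
  x=-4.360: |R|=1.56841 >1
  x=-4.107: |R|=1.26604 >1
  x=-4.046: |R|=1.19810 >1
Interval (-3.8571, 0).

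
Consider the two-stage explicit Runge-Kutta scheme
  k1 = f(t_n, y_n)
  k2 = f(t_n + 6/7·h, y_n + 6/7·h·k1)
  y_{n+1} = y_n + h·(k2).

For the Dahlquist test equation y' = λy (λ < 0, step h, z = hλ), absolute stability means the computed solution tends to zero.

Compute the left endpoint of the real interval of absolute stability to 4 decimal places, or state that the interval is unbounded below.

z* = -1.1667.

On y'=λy, z=hλ:
  k1=λy_n ⇒ h·k1=z·y_n;  k2=λ(1+6/7z)y_n ⇒ h·k2=z(1+6/7z)y_n
  y_{n+1}/y_n = 1 + z(1+6/7z) = 1 + z + 6/7z²
  Hence R(z) = 1 + z + 6/7z².

Find x<0 with |R(x)|<1.
x=-0.9: |R|=0.7943
R=1: x+6/7x²=0 ⇒ x=−7/6=-1.1667; min R=1−1/(4·6/7)=0.7083>−1
Confirm numerically:
  x=-0.904: |R|=0.79647 <1
  x=-0.895: |R|=0.79159 <1
  x=-0.685: |R|=0.71719 <1
  x=-0.509: |R|=0.71307 <1
  x=-1.624: |R|=1.63661 >1
  x=-1.376: |R|=1.24689 >1
Stable set (-1.1667, 0).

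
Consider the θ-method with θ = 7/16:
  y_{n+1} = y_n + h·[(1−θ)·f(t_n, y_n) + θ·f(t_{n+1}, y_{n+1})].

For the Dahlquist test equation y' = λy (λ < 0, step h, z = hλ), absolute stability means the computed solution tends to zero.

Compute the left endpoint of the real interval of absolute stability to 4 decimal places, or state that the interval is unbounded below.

With y'=λy (z=hλ):
  y_{n+1} = y_n + z·[9/16·y_n + 7/16·y_{n+1}] ⇒ (1 − 7/16z)y_{n+1} = (1 + 9/16z)y_n
  ⇒ R(z) = (1 + 9/16z)/(1 − 7/16z).

Need |R(x)|<1, x<0.
x=-1.26: |R|=0.1878
R=−1: 1+9/16x = −1+7/16x ⇒ -1/8x=2 ⇒ x=2/(-1/8)=-16.0000
Confirm numerically:
  x=-13.094: |R|=0.94601 <1
  x=-13.056: |R|=0.94517 <1
  x=-10.535: |R|=0.87821 <1
  x=-8.007: |R|=0.77812 <1
  x=-16.533: |R|=1.00809 >1
  x=-16.079: |R|=1.00123 >1
  x=-16.022: |R|=1.00034 >1
Interval (-16.0000, 0).

z* = -16.0000.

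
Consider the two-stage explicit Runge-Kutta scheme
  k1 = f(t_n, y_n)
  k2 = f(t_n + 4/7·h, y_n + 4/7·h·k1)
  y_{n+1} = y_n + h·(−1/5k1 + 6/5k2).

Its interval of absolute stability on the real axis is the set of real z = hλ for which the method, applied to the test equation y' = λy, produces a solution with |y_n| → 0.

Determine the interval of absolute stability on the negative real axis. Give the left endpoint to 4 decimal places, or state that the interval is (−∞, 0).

(-1.4583, 0).

Set f=λy, z=hλ:
  k1=λy_n ⇒ h·k1=z·y_n;  k2=λ(1+4/7z)y_n ⇒ h·k2=z(1+4/7z)y_n
  y_{n+1}/y_n = 1 − 1/5z + 6/5z(1+4/7z) = 1 + z + 24/35z²
  Hence R(z) = 1 + z + 24/35z².

Find x<0 with |R(x)|<1.
x=-0.88: |R|=0.6510
R=1: x+24/35x²=0 ⇒ x=−35/24=-1.4583; min R=1−1/(4·24/35)=0.6354>−1
Confirm numerically:
  x=-1.404: |R|=0.94769 <1
  x=-1.297: |R|=0.85651 <1
  x=-1.141: |R|=0.75172 <1
  x=-0.672: |R|=0.63766 <1
  x=-2.047: |R|=1.82629 >1
  x=-1.579: |R|=1.13065 >1
  x=-1.548: |R|=1.09518 >1
Stable set (-1.4583, 0).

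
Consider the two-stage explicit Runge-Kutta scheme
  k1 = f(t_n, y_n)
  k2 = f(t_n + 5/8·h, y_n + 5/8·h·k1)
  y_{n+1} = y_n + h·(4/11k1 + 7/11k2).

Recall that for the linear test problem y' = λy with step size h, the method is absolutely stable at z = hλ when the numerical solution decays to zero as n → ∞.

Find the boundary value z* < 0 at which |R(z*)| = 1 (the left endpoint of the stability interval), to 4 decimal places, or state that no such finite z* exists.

z* = -2.5143.

Set f=λy, z=hλ:
  k1=λy_n ⇒ h·k1=z·y_n;  k2=λ(1+5/8z)y_n ⇒ h·k2=z(1+5/8z)y_n
  y_{n+1}/y_n = 1 + 4/11z + 7/11z(1+5/8z) = 1 + z + 35/88z²
  R(z) = 1 + z + 35/88z².

Solve |R(x)|<1 on ℝ⁻.
x=-0.37: |R|=0.6844
R=1: x+35/88x²=0 ⇒ x=−88/35=-2.5143; min R=1−1/(4·35/88)=0.3714>−1
Confirm numerically:
  x=-1.977: |R|=0.57753 <1
  x=-1.905: |R|=0.53836 <1
  x=-1.646: |R|=0.43157 <1
  x=-1.253: |R|=0.37144 <1
  x=-3.053: |R|=1.65414 >1
  x=-2.757: |R|=1.26614 >1
  x=-2.629: |R|=1.11995 >1
Stable set (-2.5143, 0).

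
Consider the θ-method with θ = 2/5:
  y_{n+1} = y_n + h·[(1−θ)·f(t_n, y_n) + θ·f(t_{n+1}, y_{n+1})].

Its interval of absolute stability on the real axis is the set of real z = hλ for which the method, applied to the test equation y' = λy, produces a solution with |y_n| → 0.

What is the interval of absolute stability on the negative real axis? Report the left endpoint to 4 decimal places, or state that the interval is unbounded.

(-10.0000, 0).

Test eqn y'=λy, z=hλ:
  y_{n+1} = y_n + z·[3/5·y_n + 2/5·y_{n+1}] ⇒ (1 − 2/5z)y_{n+1} = (1 + 3/5z)y_n
  R(z) = (1 + 3/5z)/(1 − 2/5z).

Solve |R(x)|<1 on ℝ⁻.
x=-1.29: |R|=0.1491
R=−1: 1+3/5x = −1+2/5x ⇒ -1/5x=2 ⇒ x=2/(-1/5)=-10.0000
Confirm numerically:
  x=-9.931: |R|=0.99722 <1
  x=-8.087: |R|=0.90965 <1
  x=-5.499: |R|=0.71865 <1
  x=-5.486: |R|=0.71738 <1
  x=-10.386: |R|=1.01498 >1
  x=-10.261: |R|=1.01023 >1
Interval (-10.0000, 0).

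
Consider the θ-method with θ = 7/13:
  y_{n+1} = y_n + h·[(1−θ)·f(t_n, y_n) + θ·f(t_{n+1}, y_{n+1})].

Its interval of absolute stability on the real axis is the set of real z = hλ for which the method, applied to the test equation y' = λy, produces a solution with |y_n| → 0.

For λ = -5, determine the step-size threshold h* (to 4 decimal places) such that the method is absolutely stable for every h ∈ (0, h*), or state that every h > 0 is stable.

interval (−∞, 0). Any h>0 works for λ=-5.

On y'=λy, z=hλ:
  y_{n+1} = y_n + z·[6/13·y_n + 7/13·y_{n+1}] ⇒ (1 − 7/13z)y_{n+1} = (1 + 6/13z)y_n
  so R(z) = (1 + 6/13z)/(1 − 7/13z).

Need |R(x)|<1, x<0.
x=-0.55: |R|=0.5757
x=-2: |R|=0.0370
x=-10: |R|=0.5663
x=-100: |R|=0.8233
θ=7/13≥1/2 ⇒ |1+6/13x|<|1−7/13x| ∀x<0 ⇒ interval (−∞,0).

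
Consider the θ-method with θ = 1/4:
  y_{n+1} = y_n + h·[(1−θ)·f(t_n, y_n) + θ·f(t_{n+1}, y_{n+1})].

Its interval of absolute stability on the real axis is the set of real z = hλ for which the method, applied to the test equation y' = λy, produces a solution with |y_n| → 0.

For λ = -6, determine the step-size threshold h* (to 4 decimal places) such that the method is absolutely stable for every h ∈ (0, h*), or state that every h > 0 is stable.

(-4.0000,0); λ=-6 ⇒ h* = (4)/6 = 0.6667.

With y'=λy (z=hλ):
  y_{n+1} = y_n + z·[3/4·y_n + 1/4·y_{n+1}] ⇒ (1 − 1/4z)y_{n+1} = (1 + 3/4z)y_n
  so R(z) = (1 + 3/4z)/(1 − 1/4z).

Solve |R(x)|<1 on ℝ⁻.
x=-1.13: |R|=0.1189
R=−1: 1+3/4x = −1+1/4x ⇒ -1/2x=2 ⇒ x=2/(-1/2)=-4.0000
Confirm numerically:
  x=-3.908: |R|=0.97673 <1
  x=-3.783: |R|=0.94424 <1
  x=-3.044: |R|=0.72856 <1
  x=-4.538: |R|=1.12602 >1
  x=-4.400: |R|=1.09524 >1
  x=-4.123: |R|=1.03028 >1
Stable set (-4.0000, 0).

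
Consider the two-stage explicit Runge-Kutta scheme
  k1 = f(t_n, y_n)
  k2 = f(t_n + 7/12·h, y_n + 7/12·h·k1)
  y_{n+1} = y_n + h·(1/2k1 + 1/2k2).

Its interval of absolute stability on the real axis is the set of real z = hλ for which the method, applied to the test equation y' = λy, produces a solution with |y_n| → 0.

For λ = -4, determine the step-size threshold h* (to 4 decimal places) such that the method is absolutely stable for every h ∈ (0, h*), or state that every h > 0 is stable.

(-3.4286,0); λ=-4 ⇒ h* = (24/7)/4 = 0.8571.

On y'=λy, z=hλ:
  k1=λy_n ⇒ h·k1=z·y_n;  k2=λ(1+7/12z)y_n ⇒ h·k2=z(1+7/12z)y_n
  y_{n+1}/y_n = 1 + 1/2z + 1/2z(1+7/12z) = 1 + z + 7/24z²
  R(z) = 1 + z + 7/24z².

Need |R(x)|<1, x<0.
x=-1.58: |R|=0.1481
R=1: x+7/24x²=0 ⇒ x=−24/7=-3.4286; min R=1−1/(4·7/24)=0.1429>−1
Confirm numerically:
  x=-2.872: |R|=0.53378 <1
  x=-2.749: |R|=0.45513 <1
  x=-2.066: |R|=0.17894 <1
  x=-1.877: |R|=0.15058 <1
  x=-4.010: |R|=1.68003 >1
  x=-3.875: |R|=1.50456 >1
So |R|<1 on (-3.4286, 0).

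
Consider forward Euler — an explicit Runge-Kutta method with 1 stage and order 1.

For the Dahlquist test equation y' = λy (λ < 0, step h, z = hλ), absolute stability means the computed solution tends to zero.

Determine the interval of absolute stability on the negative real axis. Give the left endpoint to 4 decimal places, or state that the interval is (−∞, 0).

(-2.0000, 0).

With y'=λy (z=hλ):
  order 1, 1-stage ⇒ R(z)=1+z
  (e.g. R(-1.52)=-0.52000, |R|=0.52000)

Need |R(x)|<1, x<0.
x=-1.52: |R|=0.5200
|R(-1.9)|=0.9000 |R(-1.66)|=0.6600 |R(-1.36)|=0.3600
Bisect:
  x_lo=-2.3617 |R|=1.3617  x_hi=-0.0569 |R|=0.9431
  mid=-1.20930 |R|=0.20930 →hi
  mid=-1.78551 |R|=0.78551 →hi
  mid=-2.07361 |R|=1.07361 →lo
  mid=-1.92956 |R|=0.92956 →hi
  mid=-2.00158 |R|=1.00158 →lo
  mid=-1.96557 |R|=0.96557 →hi
  mid=-1.98358 |R|=0.98358 →hi
  mid=-1.99258 |R|=0.99258 →hi
  ...
  [-2.00004,-1.99990] ⇒ x*=-2.0000
So |R|<1 on (-2.0000, 0).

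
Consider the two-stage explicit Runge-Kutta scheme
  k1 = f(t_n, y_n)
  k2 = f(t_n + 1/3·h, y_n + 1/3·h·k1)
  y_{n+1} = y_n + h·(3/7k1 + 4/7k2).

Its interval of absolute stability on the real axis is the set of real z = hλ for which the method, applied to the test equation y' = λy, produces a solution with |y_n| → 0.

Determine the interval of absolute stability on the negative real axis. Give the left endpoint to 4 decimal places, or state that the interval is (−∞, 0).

Set f=λy, z=hλ:
  k1=λy_n ⇒ h·k1=z·y_n;  k2=λ(1+1/3z)y_n ⇒ h·k2=z(1+1/3z)y_n
  y_{n+1}/y_n = 1 + 3/7z + 4/7z(1+1/3z) = 1 + z + 4/21z²
  R(z) = 1 + z + 4/21z².

Find x<0 with |R(x)|<1.
x=-1.79: |R|=0.1797
R=1: x+4/21x²=0 ⇒ x=−21/4=-5.2500; min R=1−1/(4·4/21)=-0.3125>−1
Confirm numerically:
  x=-4.213: |R|=0.16783 <1
  x=-3.838: |R|=0.03224 <1
  x=-3.305: |R|=0.22442 <1
  x=-2.887: |R|=0.29942 <1
  x=-5.581: |R|=1.35187 >1
  x=-5.341: |R|=1.09258 >1
  x=-5.336: |R|=1.08741 >1
Interval (-5.2500, 0).

z∈(-5.2500,0).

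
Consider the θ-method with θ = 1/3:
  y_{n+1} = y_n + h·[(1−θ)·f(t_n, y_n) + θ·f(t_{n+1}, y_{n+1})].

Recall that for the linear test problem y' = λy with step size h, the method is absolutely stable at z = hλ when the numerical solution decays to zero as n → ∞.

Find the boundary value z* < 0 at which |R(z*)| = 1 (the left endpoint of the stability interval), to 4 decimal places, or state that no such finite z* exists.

left endpoint -6.0000.

Test eqn y'=λy, z=hλ:
  y_{n+1} = y_n + z·[2/3·y_n + 1/3·y_{n+1}] ⇒ (1 − 1/3z)y_{n+1} = (1 + 2/3z)y_n
  ⇒ R(z) = (1 + 2/3z)/(1 − 1/3z).

Solve |R(x)|<1 on ℝ⁻.
x=-1.59: |R|=0.0392
R=−1: 1+2/3x = −1+1/3x ⇒ -1/3x=2 ⇒ x=2/(-1/3)=-6.0000
Confirm numerically:
  x=-3.521: |R|=0.61984 <1
  x=-3.379: |R|=0.58912 <1
  x=-3.359: |R|=0.58468 <1
  x=-6.533: |R|=1.05591 >1
  x=-6.240: |R|=1.02597 >1
So |R|<1 on (-6.0000, 0).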